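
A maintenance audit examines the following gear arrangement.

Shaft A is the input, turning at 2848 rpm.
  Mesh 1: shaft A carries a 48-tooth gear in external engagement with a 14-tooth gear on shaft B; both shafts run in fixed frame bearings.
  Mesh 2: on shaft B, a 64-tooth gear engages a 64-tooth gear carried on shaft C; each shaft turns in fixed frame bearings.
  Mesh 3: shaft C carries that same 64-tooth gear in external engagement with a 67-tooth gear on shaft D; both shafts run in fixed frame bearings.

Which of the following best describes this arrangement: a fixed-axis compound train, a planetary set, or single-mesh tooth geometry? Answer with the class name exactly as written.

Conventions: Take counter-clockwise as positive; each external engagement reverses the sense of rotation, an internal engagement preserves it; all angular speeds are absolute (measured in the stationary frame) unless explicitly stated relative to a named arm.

fixed-axis compound train

3-mesh fixed-axis compound train (all bearings frame-fixed)
classification: fixed-axis compound train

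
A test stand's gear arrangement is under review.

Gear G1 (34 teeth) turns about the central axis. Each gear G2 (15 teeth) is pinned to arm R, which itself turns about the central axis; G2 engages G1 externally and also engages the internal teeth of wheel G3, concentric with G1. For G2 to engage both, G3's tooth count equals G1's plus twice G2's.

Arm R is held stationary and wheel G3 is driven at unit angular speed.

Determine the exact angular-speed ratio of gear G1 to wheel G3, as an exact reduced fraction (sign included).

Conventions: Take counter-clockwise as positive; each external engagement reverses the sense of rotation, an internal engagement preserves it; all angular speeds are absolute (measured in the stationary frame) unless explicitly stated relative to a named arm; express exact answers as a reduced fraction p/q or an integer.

class = planetary set [G3 = 34+2·15 = 64; Willis about the carrier]
ring teeth: 34 + 2·15 = 64
34(ω_sun−ω_arm) = −64(ω_ring−ω_arm),  ω_arm = 0, ω_ring = 1
ω_sun = 0 − (64/34)(1−0) = -32/17
ω_out/ω_in = -32/17

-32/17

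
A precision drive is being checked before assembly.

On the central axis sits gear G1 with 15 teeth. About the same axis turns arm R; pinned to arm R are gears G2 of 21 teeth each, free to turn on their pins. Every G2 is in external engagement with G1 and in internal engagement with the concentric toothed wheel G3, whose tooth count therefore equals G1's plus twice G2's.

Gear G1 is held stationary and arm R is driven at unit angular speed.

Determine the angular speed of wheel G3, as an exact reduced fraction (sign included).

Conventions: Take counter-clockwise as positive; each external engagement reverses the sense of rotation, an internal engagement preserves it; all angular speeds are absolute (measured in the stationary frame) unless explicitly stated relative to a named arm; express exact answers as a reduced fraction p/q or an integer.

class = planetary set [G3 = 15+2·21 = 57; Willis about the carrier]
ring teeth: 15 + 2·21 = 57
15(ω_sun−ω_arm) = −57(ω_ring−ω_arm),  ω_sun = 0, ω_arm = 1
ω_ring = 1 − (15/57)(0−1) = 24/19
exact speed ratio = 24/19

24/19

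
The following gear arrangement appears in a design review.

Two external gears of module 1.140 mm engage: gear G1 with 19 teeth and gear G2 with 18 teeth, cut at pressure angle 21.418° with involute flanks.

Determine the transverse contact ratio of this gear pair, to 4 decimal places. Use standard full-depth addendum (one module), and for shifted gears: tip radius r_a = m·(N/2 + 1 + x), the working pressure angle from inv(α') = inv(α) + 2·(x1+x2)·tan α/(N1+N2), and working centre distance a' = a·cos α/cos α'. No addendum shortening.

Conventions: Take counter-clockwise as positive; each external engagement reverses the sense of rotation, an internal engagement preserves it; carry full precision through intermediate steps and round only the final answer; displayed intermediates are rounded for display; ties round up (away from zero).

1.4919

topology: single-mesh involute geometry — m = 1.140, 19T/18T pair
base radii: r_b1 = 10.082093, r_b2 = 9.551456
tip radii: r_a1 = 11.970000, r_a2 = 11.400000
no profile shift: α' = α, a' = a
action lengths: √(r_a1²−r_b1²) = 6.452310, √(r_a2²−r_b2²) = 6.223318
base pitch p_b = π·m·cos α = 3.334087
CR = (6.452310 + 6.223318 − 21.090000·sin 21.41800°)/3.334087 = 1.491925
contact ratio ≈ 1.4919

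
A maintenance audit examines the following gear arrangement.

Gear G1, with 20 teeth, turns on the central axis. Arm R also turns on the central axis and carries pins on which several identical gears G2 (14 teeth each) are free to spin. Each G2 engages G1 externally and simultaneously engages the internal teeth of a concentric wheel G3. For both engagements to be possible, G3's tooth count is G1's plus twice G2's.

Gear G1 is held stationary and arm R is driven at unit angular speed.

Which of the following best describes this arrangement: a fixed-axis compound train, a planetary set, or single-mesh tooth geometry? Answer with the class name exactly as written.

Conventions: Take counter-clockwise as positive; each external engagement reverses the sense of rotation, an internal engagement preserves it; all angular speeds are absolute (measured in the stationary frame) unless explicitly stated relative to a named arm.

planetary set

recognized (axles ride arm R): planetary set, 20/14/48 teeth
classification: planetary set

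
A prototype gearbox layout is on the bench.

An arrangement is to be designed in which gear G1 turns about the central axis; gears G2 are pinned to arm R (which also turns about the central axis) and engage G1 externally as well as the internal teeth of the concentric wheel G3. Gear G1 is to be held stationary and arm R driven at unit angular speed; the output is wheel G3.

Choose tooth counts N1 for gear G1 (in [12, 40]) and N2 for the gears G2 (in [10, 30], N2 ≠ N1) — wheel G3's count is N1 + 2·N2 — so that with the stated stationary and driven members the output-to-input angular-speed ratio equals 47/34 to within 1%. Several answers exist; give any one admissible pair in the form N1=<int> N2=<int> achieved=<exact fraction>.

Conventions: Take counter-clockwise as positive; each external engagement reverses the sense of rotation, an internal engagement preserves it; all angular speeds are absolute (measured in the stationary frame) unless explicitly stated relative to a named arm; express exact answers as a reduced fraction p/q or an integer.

class = planetary set [ratio 47/34 wanted; Willis about the carrier]
Willis with ω_sun = 0: ω_ring/ω_arm = (N1+N3)/N3; set equal to 47/34  ⇒  N3/N1 = 1/(47/34 − 1) = 34/13
N3 = N1 + 2·N2  ⇒  N2/N1 = (N3/N1 − 1)/2 = (34/13 − 1)/2 = 21/26
smallest multiple with N1 ≥ 12 and N2 ≥ 10: k = 1  ⇒  N1 = 1·26 = 26, N2 = 1·21 = 21 (N1 ≤ 40, N2 ≤ 30, N2 ≠ N1 ✓), N3 = 26 + 2·21 = 68
check: (N1+N3)/N3 with N1 = 26, N3 = 68 gives 47/34; |achieved − target| = 0 ≤ 47/3400 ✓

N1=26 N2=21 achieved=47/34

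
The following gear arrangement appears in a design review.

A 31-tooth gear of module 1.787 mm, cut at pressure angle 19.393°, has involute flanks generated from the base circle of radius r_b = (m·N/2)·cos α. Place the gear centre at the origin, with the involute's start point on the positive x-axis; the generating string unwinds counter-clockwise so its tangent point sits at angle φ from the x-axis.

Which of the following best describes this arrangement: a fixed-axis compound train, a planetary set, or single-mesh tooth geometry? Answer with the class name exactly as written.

class = single-mesh tooth geometry [base-circle involute, m = 1.787, 31T]
classification: single-mesh tooth geometry

single-mesh tooth geometry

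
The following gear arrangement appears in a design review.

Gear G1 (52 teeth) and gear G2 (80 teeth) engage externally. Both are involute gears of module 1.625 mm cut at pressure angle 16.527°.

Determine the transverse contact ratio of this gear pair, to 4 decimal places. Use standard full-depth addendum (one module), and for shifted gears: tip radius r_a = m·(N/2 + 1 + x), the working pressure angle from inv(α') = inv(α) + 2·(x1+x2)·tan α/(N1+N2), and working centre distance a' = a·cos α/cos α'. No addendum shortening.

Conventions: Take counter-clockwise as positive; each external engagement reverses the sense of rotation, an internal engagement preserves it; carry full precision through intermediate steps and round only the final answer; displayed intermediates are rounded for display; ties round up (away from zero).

topology: single-mesh involute geometry — m = 1.625, 52T/80T pair
base radii: r_b1 = 40.504475, r_b2 = 62.314576
tip radii: r_a1 = 43.875000, r_a2 = 66.625000
no profile shift: α' = α, a' = a
action lengths: √(r_a1²−r_b1²) = 16.864257, √(r_a2²−r_b2²) = 23.575076
base pitch p_b = π·m·cos α = 4.894175
CR = (16.864257 + 23.575076 − 107.250000·sin 16.52700°)/4.894175 = 2.028990
contact ratio ≈ 2.0290

2.0290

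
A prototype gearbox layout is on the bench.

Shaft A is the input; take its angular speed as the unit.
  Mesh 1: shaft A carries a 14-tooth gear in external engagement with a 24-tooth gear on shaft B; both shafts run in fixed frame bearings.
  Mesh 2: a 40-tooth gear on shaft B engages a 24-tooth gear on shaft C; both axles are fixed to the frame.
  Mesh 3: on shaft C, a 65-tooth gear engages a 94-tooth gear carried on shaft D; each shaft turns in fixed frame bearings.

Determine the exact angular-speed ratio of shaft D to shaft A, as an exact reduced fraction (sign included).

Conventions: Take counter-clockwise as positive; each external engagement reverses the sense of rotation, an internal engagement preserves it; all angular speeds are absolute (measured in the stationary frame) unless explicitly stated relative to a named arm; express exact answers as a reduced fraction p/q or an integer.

class = fixed-axis compound train [3 meshes; 3 ratios multiply, 3 sense flips]
mesh 1 [14T→24T]: running ratio 7/12, sense −
mesh 2 [40T→24T]: running ratio 35/36, sense +
mesh 3 [65T→94T]: running ratio 2275/3384, sense −
ω_out/ω_in = -2275/3384

-2275/3384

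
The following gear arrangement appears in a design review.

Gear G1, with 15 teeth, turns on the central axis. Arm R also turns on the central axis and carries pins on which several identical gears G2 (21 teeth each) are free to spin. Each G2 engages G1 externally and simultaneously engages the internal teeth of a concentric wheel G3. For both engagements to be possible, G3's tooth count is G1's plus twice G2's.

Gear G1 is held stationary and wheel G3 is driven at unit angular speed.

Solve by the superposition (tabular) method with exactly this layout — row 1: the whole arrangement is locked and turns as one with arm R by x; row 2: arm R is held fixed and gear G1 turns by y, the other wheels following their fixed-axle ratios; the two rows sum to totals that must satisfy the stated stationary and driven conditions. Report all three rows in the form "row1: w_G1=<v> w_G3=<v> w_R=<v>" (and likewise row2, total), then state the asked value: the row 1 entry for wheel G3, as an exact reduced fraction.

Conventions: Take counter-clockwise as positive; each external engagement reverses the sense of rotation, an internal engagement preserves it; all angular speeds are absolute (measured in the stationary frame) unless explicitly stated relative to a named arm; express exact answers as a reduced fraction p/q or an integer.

row1: w_G1=19/24 w_G3=19/24 w_R=19/24
row2: w_G1=-19/24 w_G3=5/24 w_R=0
total: w_G1=0 w_G3=1 w_R=19/24
asked value: 19/24

recognized (axles ride arm R): planetary set, 15/21/57 teeth
row 1 (train locked, turned with arm): all members turn x
row 2 — arm fixed, fixed-axis ratios: sun y, ring −(15/57)·y, arm 0
boundary: total ω_sun = x + y = 0 and total ω_ring = x − (15/57)·y = 1  ⇒  y = -19/24, x = 19/24
row 2 ring = −(15/57)·(-19/24) = 5/24
totals (row 1 + row 2): sun 19/24 + (-19/24) = 0, ring 19/24 + 5/24 = 1, arm 19/24 + 0 = 19/24
asked cell (row1, ring) = 19/24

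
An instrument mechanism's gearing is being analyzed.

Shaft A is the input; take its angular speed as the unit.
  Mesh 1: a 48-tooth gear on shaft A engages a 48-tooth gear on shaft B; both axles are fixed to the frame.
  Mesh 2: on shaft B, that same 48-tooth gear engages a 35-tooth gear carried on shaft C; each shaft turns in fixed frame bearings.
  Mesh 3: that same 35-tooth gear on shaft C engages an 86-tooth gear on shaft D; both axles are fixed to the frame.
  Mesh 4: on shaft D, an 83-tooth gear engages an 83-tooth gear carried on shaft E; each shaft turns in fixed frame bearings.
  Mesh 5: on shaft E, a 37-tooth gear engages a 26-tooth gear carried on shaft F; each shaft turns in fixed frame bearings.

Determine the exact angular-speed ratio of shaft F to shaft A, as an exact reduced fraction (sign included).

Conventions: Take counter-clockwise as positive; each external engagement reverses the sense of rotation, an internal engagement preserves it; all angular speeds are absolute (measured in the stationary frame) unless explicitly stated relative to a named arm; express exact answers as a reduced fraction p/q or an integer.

class = fixed-axis compound train [5 meshes; 5 ratios multiply, 5 sense flips]
mesh 1 [48T→48T]: running ratio 1, sense −
mesh 2 [48T→35T]: running ratio 48/35, sense +
mesh 3 [35T→86T]: running ratio 24/43, sense −
mesh 4 [83T→83T]: running ratio 24/43, sense +
mesh 5 [37T→26T]: running ratio 444/559, sense −
ω_out/ω_in = -444/559

-444/559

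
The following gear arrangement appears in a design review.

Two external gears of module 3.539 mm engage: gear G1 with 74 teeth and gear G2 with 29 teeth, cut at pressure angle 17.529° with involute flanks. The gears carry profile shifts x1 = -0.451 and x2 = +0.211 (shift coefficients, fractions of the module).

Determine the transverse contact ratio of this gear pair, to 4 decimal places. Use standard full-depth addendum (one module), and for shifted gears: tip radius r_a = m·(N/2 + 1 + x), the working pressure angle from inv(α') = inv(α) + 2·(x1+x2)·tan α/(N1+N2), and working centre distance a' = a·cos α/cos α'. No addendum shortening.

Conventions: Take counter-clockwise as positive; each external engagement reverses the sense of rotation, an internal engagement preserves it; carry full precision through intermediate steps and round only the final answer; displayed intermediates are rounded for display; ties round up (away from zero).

single-mesh involute tooth geometry (74T engaging 29T at module 3.539)
base radii: r_b1 = 124.862613, r_b2 = 48.932646
tip radii: r_a1 = 132.885911, r_a2 = 55.601229
inv(α') = inv(17.529°) + 2·(-0.451+0.211)·tan α/(74+29) = 0.00844463  ⇒  α' = 16.63624°
a' = a·cos α / cos α' = 182.2585·cos 17.529°/cos 16.63624° = 181.387846
action lengths: √(r_a1²−r_b1²) = 45.475193, √(r_a2²−r_b2²) = 26.402516
base pitch p_b = π·m·cos α = 10.601823
CR = (45.475193 + 26.402516 − 181.387846·sin 16.63624°)/10.601823 = 1.881505
contact ratio ≈ 1.8815

1.8815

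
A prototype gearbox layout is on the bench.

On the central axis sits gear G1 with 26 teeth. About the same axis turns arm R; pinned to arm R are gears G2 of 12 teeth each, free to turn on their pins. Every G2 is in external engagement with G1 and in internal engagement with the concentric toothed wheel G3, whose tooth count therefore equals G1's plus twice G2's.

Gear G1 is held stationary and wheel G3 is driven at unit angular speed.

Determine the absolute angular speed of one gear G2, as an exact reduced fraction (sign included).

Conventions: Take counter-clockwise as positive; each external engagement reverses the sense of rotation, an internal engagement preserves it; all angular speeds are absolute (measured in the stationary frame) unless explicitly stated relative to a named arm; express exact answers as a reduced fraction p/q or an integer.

topology: planetary set — G1 26T / G2 12T / G3 50T, arm = carrier (Willis)
ring teeth: 26 + 2·12 = 50
26(ω_sun−ω_arm) = −50(ω_ring−ω_arm),  ω_sun = 0, ω_ring = 1
26(0−ω_arm) = −50(1−ω_arm)  ⇒  76·ω_arm = 50  ⇒  ω_arm = 25/38
sun–planet mesh: 26·(0−25/38) = −12·(ω_p−ω_arm)  ⇒  ω_p−ω_arm = 325/228
ω_p = 25/38 + 325/228 = 25/12
exact speed ratio = 25/12

25/12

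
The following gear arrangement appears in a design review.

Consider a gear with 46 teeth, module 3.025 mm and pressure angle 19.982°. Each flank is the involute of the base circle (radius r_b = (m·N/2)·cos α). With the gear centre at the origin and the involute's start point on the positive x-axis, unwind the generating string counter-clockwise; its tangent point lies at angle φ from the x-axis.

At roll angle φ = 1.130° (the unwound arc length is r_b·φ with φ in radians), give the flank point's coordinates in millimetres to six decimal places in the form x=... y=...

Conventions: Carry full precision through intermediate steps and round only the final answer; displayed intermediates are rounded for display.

x=65.399302 y=0.000167

class = single-mesh tooth geometry [base-circle involute, m = 3.025, 46T]
pitch radius r_p = m·N/2 = 3.025·46/2 = 69.575000
base radius r_b = r_p·cos α = 69.575000·cos 19.982° = 65.386587
roll angle φ = 1.130° = 0.01972222 rad
x = r_b·(cos φ + φ·sin φ) = 65.399302
y = r_b·(sin φ − φ·cos φ) = 0.000167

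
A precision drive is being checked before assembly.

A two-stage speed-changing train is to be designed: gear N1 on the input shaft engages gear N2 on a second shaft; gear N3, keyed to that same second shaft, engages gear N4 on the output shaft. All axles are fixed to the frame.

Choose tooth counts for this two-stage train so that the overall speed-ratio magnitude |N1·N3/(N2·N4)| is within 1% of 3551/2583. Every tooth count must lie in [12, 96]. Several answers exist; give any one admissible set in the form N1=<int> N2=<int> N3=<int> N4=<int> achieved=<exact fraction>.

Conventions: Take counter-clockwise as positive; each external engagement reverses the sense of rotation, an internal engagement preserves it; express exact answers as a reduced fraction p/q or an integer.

N1=53 N2=41 N3=67 N4=63 achieved=3551/2583

2-stage fixed-axis compound train for ratio 3551/2583
target = 3551/2583 in lowest terms: an exact hit needs N1·N3 = k·3551 and N2·N4 = k·2583 for one integer k, every count in [12, 96]; additionally prefer no 1:1 stage (N1 ≠ N2, N3 ≠ N4)
k = 1: N1·N3 = 3551 = 53·67, N2·N4 = 2583 = 41·63
achieved = 53·67/(41·63) = 3551/2583; |achieved − target| = 0 ≤ 3551/258300 ✓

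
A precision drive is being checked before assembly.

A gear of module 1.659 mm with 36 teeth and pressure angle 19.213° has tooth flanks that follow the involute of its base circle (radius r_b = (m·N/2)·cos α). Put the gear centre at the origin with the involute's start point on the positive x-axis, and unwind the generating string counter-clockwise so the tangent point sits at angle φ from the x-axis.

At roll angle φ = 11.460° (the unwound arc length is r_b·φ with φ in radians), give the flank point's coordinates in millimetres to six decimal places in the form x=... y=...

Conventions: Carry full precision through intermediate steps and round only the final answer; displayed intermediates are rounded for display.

recognized (one wheel, involute flank): single-mesh tooth geometry, m = 1.659, N = 36
pitch radius r_p = m·N/2 = 1.659·36/2 = 29.862000
base radius r_b = r_p·cos α = 29.862000·cos 19.213° = 28.198738
roll angle φ = 11.460° = 0.20001473 rad
x = r_b·(cos φ + φ·sin φ) = 28.757167
y = r_b·(sin φ − φ·cos φ) = 0.074913

x=28.757167 y=0.074913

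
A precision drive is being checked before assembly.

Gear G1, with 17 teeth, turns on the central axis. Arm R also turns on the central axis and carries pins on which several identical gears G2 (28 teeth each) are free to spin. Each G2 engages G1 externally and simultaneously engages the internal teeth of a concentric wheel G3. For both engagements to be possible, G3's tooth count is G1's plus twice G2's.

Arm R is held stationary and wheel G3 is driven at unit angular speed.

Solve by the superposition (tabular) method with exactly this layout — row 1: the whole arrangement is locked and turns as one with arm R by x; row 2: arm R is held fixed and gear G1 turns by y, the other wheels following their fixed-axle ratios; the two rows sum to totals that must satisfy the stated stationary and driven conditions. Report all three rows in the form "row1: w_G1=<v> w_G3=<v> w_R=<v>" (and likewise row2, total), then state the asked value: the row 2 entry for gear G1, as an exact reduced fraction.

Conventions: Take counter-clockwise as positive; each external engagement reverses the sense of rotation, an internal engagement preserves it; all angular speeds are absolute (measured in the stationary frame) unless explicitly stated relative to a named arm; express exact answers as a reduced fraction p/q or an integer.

row1: w_G1=0 w_G3=0 w_R=0
row2: w_G1=-73/17 w_G3=1 w_R=0
total: w_G1=-73/17 w_G3=1 w_R=0
asked value: -73/17

planetary set (17T centre, 28T on arm, 73T internal) — Willis relation
row 1 (train locked, turned with arm): all members turn x
row 2 — arm fixed, fixed-axis ratios: sun y, ring −(17/73)·y, arm 0
boundary: total ω_arm = x = 0 and total ω_ring = x − (17/73)·y = 1  ⇒  y = -73/17, x = 0
row 2 ring = −(17/73)·(-73/17) = 1
totals (row 1 + row 2): sun 0 + (-73/17) = -73/17, ring 0 + 1 = 1, arm 0 + 0 = 0
asked cell (row2, sun) = -73/17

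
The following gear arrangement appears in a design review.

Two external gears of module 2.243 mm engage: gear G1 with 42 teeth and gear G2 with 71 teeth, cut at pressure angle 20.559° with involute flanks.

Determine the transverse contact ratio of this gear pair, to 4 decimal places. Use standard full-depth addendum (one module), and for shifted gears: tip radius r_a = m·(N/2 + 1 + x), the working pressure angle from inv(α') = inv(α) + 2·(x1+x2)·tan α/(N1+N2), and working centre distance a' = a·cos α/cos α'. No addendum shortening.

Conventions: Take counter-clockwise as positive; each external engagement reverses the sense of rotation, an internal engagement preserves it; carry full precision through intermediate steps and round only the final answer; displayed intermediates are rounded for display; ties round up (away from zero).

single-mesh involute tooth geometry (42T engaging 71T at module 2.243)
base radii: r_b1 = 44.103060, r_b2 = 74.555173
tip radii: r_a1 = 49.346000, r_a2 = 81.869500
no profile shift: α' = α, a' = a
action lengths: √(r_a1²−r_b1²) = 22.134764, √(r_a2²−r_b2²) = 33.825156
base pitch p_b = π·m·cos α = 6.597802
CR = (22.134764 + 33.825156 − 126.729500·sin 20.55900°)/6.597802 = 1.736351
contact ratio ≈ 1.7364

1.7364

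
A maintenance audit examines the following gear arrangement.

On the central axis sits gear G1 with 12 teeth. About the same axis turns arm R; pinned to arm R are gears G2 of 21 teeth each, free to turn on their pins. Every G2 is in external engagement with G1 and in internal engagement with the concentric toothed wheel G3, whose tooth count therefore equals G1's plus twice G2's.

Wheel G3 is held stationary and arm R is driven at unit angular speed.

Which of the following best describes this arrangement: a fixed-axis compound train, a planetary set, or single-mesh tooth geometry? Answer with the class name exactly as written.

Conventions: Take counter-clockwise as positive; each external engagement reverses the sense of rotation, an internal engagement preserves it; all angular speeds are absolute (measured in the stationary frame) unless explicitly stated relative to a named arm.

recognized (axles ride arm R): planetary set, 12/21/54 teeth
classification: planetary set

planetary set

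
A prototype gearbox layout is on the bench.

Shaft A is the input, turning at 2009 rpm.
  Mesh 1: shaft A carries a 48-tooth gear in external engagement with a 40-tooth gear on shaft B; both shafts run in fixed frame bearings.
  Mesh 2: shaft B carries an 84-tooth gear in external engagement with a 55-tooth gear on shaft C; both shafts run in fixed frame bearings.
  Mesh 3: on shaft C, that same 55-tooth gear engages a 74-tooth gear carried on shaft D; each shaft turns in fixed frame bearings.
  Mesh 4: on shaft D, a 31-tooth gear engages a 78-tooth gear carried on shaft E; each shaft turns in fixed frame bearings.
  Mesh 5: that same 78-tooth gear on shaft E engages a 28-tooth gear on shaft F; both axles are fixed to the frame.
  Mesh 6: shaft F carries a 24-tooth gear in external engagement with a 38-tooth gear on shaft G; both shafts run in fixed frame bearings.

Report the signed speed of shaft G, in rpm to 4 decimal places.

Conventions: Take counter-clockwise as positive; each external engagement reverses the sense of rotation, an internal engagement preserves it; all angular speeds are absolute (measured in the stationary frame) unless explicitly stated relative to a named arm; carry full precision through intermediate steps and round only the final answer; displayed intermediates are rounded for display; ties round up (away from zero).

class = fixed-axis compound train [6 meshes; 6 ratios multiply, 6 sense flips]
mesh 1 [48T→40T]: ω = 2009.0000×48/40 = 2410.8000 rpm, sense flips to −
mesh 2 [84T→55T]: ω = 2410.8000×84/55 = 3681.9491 rpm, sense flips to +
mesh 3 [55T→74T]: ω = 3681.9491×55/74 = 2736.5838 rpm, sense flips to −
mesh 4 [31T→78T]: ω = 2736.5838×31/78 = 1087.6166 rpm, sense flips to +
mesh 5 [78T→28T]: ω = 1087.6166×78/28 = 3029.7892 rpm, sense flips to −
mesh 6 [24T→38T]: ω = 3029.7892×24/38 = 1913.5511 rpm, sense flips to +
signed output speed = +1913.5511 rpm

+1913.5511 rpm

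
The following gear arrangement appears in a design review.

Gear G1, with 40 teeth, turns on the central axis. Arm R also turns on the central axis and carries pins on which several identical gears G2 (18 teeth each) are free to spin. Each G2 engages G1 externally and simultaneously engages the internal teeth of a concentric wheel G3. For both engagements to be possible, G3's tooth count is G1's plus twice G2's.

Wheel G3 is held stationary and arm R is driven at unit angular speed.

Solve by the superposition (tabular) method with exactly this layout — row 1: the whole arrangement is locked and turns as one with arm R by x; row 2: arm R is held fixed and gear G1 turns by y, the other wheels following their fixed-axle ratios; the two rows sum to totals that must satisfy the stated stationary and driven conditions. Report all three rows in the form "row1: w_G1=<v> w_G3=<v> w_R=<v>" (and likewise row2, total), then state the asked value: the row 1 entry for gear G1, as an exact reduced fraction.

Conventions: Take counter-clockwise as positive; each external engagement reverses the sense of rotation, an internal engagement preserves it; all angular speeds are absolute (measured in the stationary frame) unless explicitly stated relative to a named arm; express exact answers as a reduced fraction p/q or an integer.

class = planetary set [G3 = 40+2·18 = 76; Willis about the carrier]
row 1: whole set turns with the arm by x
row 2 — arm fixed, fixed-axis ratios: sun y, ring −(40/76)·y, arm 0
boundary: total ω_ring = x − (40/76)·y = 0 and total ω_arm = x = 1  ⇒  y = 19/10, x = 1
row 2 ring = −(40/76)·19/10 = -1
totals (row 1 + row 2): sun 1 + 19/10 = 29/10, ring 1 + (-1) = 0, arm 1 + 0 = 1
asked cell (row1, sun) = 1

row1: w_G1=1 w_G3=1 w_R=1
row2: w_G1=19/10 w_G3=-1 w_R=0
total: w_G1=29/10 w_G3=0 w_R=1
asked value: 1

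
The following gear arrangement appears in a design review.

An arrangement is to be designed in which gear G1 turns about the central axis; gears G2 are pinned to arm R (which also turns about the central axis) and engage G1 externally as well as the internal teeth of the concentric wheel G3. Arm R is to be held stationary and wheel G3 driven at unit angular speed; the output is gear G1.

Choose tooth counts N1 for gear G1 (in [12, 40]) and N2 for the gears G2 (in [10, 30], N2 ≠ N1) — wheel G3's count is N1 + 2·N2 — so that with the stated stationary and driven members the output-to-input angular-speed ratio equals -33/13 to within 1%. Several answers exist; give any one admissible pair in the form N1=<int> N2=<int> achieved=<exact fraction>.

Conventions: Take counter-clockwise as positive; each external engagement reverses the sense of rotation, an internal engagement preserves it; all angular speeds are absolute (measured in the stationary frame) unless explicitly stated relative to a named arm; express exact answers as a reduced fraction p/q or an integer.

design class (target -33/13): planetary set
Willis with ω_arm = 0: ω_sun/ω_ring = −N3/N1; set equal to -33/13  ⇒  N3/N1 = −(-33/13) = 33/13
N3 = N1 + 2·N2  ⇒  N2/N1 = (N3/N1 − 1)/2 = (33/13 − 1)/2 = 10/13
smallest multiple with N1 ≥ 12 and N2 ≥ 10: k = 1  ⇒  N1 = 1·13 = 13, N2 = 1·10 = 10 (N1 ≤ 40, N2 ≤ 30, N2 ≠ N1 ✓), N3 = 13 + 2·10 = 33
check: −N3/N1 with N1 = 13, N3 = 33 gives -33/13; |achieved − target| = 0 ≤ 33/1300 ✓

N1=13 N2=10 achieved=-33/13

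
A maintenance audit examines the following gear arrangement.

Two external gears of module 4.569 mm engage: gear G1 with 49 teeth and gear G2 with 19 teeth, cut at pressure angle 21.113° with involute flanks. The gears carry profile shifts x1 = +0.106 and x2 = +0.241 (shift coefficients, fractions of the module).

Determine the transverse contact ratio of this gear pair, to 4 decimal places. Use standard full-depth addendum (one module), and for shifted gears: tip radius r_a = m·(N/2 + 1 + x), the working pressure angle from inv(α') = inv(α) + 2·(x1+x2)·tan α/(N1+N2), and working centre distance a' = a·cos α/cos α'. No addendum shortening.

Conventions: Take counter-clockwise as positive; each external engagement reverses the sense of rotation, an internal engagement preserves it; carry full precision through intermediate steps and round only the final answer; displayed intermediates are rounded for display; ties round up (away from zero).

1.5227

topology: single-mesh involute geometry — m = 4.569, 49T/19T pair
base radii: r_b1 = 104.426139, r_b2 = 40.491768
tip radii: r_a1 = 116.993814, r_a2 = 49.075629
inv(α') = inv(21.113°) + 2·(+0.106+0.241)·tan α/(49+19) = 0.02157800  ⇒  α' = 22.52119°
a' = a·cos α / cos α' = 155.3460·cos 21.113°/cos 22.52119° = 156.882057
action lengths: √(r_a1²−r_b1²) = 52.751625, √(r_a2²−r_b2²) = 27.727857
base pitch p_b = π·m·cos α = 13.390383
CR = (52.751625 + 27.727857 − 156.882057·sin 22.52119°)/13.390383 = 1.522714
contact ratio ≈ 1.5227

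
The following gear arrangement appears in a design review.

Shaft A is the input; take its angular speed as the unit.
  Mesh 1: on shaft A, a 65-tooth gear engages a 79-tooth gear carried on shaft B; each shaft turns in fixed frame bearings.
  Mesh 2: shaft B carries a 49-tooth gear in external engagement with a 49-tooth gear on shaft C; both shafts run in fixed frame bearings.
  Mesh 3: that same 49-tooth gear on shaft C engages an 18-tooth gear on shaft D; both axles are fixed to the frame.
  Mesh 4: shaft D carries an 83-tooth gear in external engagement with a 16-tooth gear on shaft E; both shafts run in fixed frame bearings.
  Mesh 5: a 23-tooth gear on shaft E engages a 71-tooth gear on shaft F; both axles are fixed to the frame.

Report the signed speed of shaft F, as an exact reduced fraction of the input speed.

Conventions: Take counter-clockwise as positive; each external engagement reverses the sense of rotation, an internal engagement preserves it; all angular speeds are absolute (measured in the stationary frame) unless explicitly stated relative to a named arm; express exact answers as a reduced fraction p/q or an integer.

-6080165/1615392

5-mesh fixed-axis compound train (all bearings frame-fixed)
mesh 1 [65T→79T]: |ω|/ω_in = 1×65/79 = 65/79, sense flips to −
mesh 2 [49T→49T]: |ω|/ω_in = (65/79)×49/49 = 65/79, sense flips to +
mesh 3 [49T→18T]: |ω|/ω_in = (65/79)×49/18 = 3185/1422, sense flips to −
mesh 4 [83T→16T]: |ω|/ω_in = (3185/1422)×83/16 = 264355/22752, sense flips to +
mesh 5 [23T→71T]: |ω|/ω_in = (264355/22752)×23/71 = 6080165/1615392, sense flips to −
signed output speed (× input speed) = -6080165/1615392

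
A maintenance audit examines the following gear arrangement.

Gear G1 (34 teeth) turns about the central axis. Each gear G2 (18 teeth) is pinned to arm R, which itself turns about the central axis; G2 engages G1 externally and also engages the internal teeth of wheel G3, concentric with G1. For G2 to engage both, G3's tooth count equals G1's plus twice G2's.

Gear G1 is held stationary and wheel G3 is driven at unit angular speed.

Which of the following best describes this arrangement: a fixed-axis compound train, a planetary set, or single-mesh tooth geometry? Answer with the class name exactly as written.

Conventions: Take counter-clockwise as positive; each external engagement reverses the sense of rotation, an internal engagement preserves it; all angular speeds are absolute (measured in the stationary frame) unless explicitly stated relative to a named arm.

planetary set

recognized (axles ride arm R): planetary set, 34/18/70 teeth
classification: planetary set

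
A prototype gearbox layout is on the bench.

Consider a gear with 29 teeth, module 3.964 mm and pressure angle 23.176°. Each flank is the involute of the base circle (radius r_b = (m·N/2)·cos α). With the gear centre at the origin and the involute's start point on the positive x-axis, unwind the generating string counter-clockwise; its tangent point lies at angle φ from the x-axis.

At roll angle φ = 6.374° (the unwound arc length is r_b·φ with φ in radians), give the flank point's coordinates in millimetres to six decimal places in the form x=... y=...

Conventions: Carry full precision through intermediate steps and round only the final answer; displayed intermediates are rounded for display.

x=53.165500 y=0.024220

class = single-mesh tooth geometry [base-circle involute, m = 3.964, 29T]
pitch radius r_p = m·N/2 = 3.964·29/2 = 57.478000
base radius r_b = r_p·cos α = 57.478000·cos 23.176° = 52.839541
roll angle φ = 6.374° = 0.11124729 rad
x = r_b·(cos φ + φ·sin φ) = 53.165500
y = r_b·(sin φ − φ·cos φ) = 0.024220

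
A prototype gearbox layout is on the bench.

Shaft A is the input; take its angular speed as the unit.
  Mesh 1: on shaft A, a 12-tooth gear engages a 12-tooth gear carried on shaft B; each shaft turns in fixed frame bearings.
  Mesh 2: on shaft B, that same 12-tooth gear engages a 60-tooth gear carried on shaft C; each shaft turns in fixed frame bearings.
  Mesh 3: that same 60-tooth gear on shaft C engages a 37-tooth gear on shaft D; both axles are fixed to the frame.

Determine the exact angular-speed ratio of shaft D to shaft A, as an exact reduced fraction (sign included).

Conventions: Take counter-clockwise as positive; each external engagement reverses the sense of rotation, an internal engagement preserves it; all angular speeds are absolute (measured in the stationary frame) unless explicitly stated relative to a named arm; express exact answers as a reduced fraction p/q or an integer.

class = fixed-axis compound train [3 meshes; 3 ratios multiply, 3 sense flips]
mesh 1 [12T→12T]: running ratio 1, sense −
mesh 2 [12T→60T]: running ratio 1/5, sense +
mesh 3 [60T→37T]: running ratio 12/37, sense −
ω_out/ω_in = -12/37

-12/37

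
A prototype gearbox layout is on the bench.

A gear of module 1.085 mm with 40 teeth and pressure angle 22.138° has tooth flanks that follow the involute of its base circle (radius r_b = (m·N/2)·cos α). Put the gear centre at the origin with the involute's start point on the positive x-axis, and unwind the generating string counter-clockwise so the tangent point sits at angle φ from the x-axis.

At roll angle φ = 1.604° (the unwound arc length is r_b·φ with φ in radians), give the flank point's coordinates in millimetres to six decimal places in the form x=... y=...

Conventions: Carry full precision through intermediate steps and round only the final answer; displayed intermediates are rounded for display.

x=20.108127 y=0.000147

class = single-mesh tooth geometry [base-circle involute, m = 1.085, 40T]
pitch radius r_p = m·N/2 = 1.085·40/2 = 21.700000
base radius r_b = r_p·cos α = 21.700000·cos 22.138° = 20.100252
roll angle φ = 1.604° = 0.02799508 rad
x = r_b·(cos φ + φ·sin φ) = 20.108127
y = r_b·(sin φ − φ·cos φ) = 0.000147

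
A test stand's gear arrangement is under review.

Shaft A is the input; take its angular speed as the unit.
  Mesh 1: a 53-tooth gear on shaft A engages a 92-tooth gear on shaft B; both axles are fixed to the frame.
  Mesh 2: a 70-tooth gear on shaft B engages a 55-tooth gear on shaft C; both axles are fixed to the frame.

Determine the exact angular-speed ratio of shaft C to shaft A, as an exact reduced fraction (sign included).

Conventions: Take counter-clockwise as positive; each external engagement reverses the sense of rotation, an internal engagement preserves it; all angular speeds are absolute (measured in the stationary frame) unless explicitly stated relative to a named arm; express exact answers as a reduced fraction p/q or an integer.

class = fixed-axis compound train [2 meshes; 2 ratios multiply, 2 sense flips]
mesh 1 [53T→92T]: running ratio 53/92, sense −
mesh 2 [70T→55T]: running ratio 371/506, sense +
ω_out/ω_in = 371/506

371/506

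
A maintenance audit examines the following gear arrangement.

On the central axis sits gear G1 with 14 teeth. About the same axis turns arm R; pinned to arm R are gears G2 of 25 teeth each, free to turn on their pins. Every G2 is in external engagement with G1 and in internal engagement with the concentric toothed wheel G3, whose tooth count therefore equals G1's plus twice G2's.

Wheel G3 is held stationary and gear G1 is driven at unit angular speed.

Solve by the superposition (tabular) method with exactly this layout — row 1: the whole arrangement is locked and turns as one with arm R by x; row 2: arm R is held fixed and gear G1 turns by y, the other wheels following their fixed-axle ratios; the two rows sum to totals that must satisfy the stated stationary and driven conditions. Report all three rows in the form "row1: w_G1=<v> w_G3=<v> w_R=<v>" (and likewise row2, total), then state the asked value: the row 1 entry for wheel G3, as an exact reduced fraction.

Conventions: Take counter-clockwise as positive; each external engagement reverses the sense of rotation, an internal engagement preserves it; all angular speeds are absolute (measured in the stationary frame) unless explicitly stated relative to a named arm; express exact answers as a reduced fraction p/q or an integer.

row1: w_G1=7/39 w_G3=7/39 w_R=7/39
row2: w_G1=32/39 w_G3=-7/39 w_R=0
total: w_G1=1 w_G3=0 w_R=7/39
asked value: 7/39

planetary set (14T centre, 25T on arm, 64T internal) — Willis relation
superposition row 1 [locked train]: every member turns x
row 2: sun turns y, ring = −(14/64)·y, arm 0
boundary: total ω_ring = x − (14/64)·y = 0 and total ω_sun = x + y = 1  ⇒  y = 32/39, x = 7/39
row 2 ring = −(14/64)·32/39 = -7/39
totals (row 1 + row 2): sun 7/39 + 32/39 = 1, ring 7/39 + (-7/39) = 0, arm 7/39 + 0 = 7/39
asked cell (row1, ring) = 7/39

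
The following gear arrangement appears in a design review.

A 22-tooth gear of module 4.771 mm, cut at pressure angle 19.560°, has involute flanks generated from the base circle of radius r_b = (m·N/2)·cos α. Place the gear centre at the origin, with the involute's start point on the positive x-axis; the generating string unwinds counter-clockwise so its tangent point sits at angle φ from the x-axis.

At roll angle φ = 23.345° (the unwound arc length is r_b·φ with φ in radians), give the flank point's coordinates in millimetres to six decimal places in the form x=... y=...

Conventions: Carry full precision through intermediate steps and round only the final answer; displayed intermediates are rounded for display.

x=53.388469 y=1.096611

class = single-mesh tooth geometry [base-circle involute, m = 4.771, 22T]
pitch radius r_p = m·N/2 = 4.771·22/2 = 52.481000
base radius r_b = r_p·cos α = 52.481000·cos 19.560° = 49.452396
roll angle φ = 23.345° = 0.40744711 rad
x = r_b·(cos φ + φ·sin φ) = 53.388469
y = r_b·(sin φ − φ·cos φ) = 1.096611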